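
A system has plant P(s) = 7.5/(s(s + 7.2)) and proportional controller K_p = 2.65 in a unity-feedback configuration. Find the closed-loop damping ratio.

ζ = 0.808

With unity feedback the closed-loop characteristic equation is s² + 7.2s + 2.65·7.5 = s² + 7.2s + 19.88 = 0.
So ω_n² = 19.88 ⇒ ω_n = 4.458 rad/s, and ζ = 7.2/(2ω_n) = 0.808.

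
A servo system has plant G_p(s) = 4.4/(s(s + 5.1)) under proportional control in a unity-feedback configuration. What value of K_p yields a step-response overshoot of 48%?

K_p = 28.6

From %OS = 100·exp(−πζ/√(1−ζ²)) = 48%, ζ = −ln(0.48)/√(π²+ln²(0.48)) = 0.2275.
Characteristic equation s² + 5.1s + 4.4K_p = 0 gives ζ = 5.1/(2√(4.4K_p)).
Setting ζ = 0.2275: √(4.4K_p) = 5.1/(2·0.2275) = 11.21, so K_p = 125.6/4.4 = 28.6.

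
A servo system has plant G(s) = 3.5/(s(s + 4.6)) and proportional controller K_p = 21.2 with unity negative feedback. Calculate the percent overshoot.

41.9%

The closed-loop denominator s² + 4.6s + 74.2 gives ω_n = √74.2 = 8.614 and ζ = 4.6/(2ω_n) = 0.267.
%OS = 100·exp(−πζ/√(1−ζ²)) = 100·exp(−π·0.267/√0.9287) = 41.9%.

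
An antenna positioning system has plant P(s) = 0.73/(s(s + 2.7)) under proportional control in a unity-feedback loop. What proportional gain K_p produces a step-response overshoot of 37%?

K_p = 27.4

From %OS = 100·exp(−πζ/√(1−ζ²)) = 37%, ζ = −ln(0.37)/√(π²+ln²(0.37)) = 0.3017.
Characteristic equation s² + 2.7s + 0.73K_p = 0 gives ζ = 2.7/(2√(0.73K_p)).
Setting ζ = 0.3017: √(0.73K_p) = 2.7/(2·0.3017) = 4.474, so K_p = 20.02/0.73 = 27.4.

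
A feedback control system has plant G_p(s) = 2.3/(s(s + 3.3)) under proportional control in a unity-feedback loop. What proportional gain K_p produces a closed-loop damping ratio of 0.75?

Closed-loop characteristic equation: s² + 3.3s + K_p·2.3 = 0.
So ω_n = √(2.3K_p) and 2ζω_n = 3.3, giving ζ = 3.3/(2√(2.3K_p)).
Setting ζ = 0.75: √(2.3K_p) = 3.3/(2·0.75) = 2.2, so K_p = 4.84/2.3 = 2.1.

K_p = 2.1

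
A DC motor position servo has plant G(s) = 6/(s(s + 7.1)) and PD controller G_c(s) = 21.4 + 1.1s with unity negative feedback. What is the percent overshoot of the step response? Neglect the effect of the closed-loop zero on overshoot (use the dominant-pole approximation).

Forward path: (21.4 + 1.1s)·6/(s(s+7.1)). The closed-loop characteristic equation is s² + (7.1 + 6·1.1)s + 6·21.4 = 0.
That is s² + 13.7s + 128.4 = 0, so ω_n = 11.33 rad/s and ζ = 13.7/(2·11.33) = 0.6045.
%OS = 100·exp(−πζ/√(1−ζ²)) = 9.22%.

9.22%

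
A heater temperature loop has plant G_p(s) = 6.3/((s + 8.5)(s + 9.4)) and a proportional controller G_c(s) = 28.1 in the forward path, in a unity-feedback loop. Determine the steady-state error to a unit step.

0.311

The loop is type 0. Static position error constant K_pos = G_c(0)·G_p(0) = 28.1·0.07885 = 2.216.
Steady-state error to a unit step: e_ss = 1/(1+K_pos) = 1/3.216 = 0.311.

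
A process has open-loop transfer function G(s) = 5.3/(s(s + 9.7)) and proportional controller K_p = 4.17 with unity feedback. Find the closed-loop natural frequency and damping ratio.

ω_n = 4.7 rad/s, ζ = 1.03

The closed-loop denominator is s(s+9.7) + 4.17·5.3 = s² + 9.7s + 22.1.
So ω_n² = 22.1 ⇒ ω_n = 4.701 rad/s, and ζ = 9.7/(2ω_n) = 1.03.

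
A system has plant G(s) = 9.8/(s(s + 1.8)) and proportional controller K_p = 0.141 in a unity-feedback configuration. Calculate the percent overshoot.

2.38%

From 1 + K_pG(s) = 0: s² + 1.8s + 1.382 = 0 ⇒ ω_n = 1.175, ζ = 0.7656.
%OS = 100·exp(−πζ/√(1−ζ²)) = 100·exp(−π·0.7656/√0.4138) = 2.38%.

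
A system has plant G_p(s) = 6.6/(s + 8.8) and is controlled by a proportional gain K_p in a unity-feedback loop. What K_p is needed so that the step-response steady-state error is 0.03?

K_p = 43.1

Steady-state error for a unit step on this type-0 loop is 1/(1 + K_p·G_p(0)).
G_p(0) = 0.75. Require 1/(1 + K_p·0.75) = 0.03, so 1 + 0.75·K_p = 33.33.
K_p = (33.33 − 1)/0.75 = 43.1.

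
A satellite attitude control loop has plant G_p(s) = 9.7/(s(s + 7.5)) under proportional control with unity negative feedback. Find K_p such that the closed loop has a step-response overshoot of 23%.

K_p = 8.07

From %OS = 100·exp(−πζ/√(1−ζ²)) = 23%, ζ = −ln(0.23)/√(π²+ln²(0.23)) = 0.4237.
Characteristic equation s² + 7.5s + 9.7K_p = 0 gives ζ = 7.5/(2√(9.7K_p)).
Setting ζ = 0.4237: √(9.7K_p) = 7.5/(2·0.4237) = 8.85, so K_p = 78.32/9.7 = 8.07.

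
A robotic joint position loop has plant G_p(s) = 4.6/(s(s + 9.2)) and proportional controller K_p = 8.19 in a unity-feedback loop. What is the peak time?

T_p = 0.773 s

From 1 + K_pG_p(s) = 0: s² + 9.2s + 37.67 = 0 ⇒ ω_n = 6.138, ζ = 0.7494.
Damped frequency ω_d = ω_n√(1−ζ²) = 4.064 rad/s, so peak time T_p = π/ω_d = 0.773 s.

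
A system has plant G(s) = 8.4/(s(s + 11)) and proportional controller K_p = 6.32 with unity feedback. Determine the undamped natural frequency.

ω_n = 7.29 rad/s

With unity feedback the closed-loop characteristic equation is s² + 11s + 6.32·8.4 = s² + 11s + 53.09 = 0.
Matching s² + 2ζω_n s + ω_n²: ω_n = √53.09 = 7.286 rad/s and 2ζω_n = 11, so ζ = 11/(2·7.286) = 0.755.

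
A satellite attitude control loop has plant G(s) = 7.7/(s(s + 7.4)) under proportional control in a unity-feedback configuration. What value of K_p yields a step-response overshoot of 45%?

From %OS = 100·exp(−πζ/√(1−ζ²)) = 45%, ζ = −ln(0.45)/√(π²+ln²(0.45)) = 0.2463.
Characteristic equation s² + 7.4s + 7.7K_p = 0 gives ζ = 7.4/(2√(7.7K_p)).
Setting ζ = 0.2463: √(7.7K_p) = 7.4/(2·0.2463) = 15.02, so K_p = 225.6/7.7 = 29.3.

K_p = 29.3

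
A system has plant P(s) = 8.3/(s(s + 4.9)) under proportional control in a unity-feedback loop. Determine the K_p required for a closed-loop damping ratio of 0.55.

K_p = 2.39

Closed-loop characteristic equation: s² + 4.9s + K_p·8.3 = 0.
So ω_n = √(8.3K_p) and 2ζω_n = 4.9, giving ζ = 4.9/(2√(8.3K_p)).
Setting ζ = 0.55: √(8.3K_p) = 4.9/(2·0.55) = 4.455, so K_p = 19.84/8.3 = 2.39.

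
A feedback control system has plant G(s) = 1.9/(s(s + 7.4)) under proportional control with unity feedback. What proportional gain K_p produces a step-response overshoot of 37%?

From %OS = 100·exp(−πζ/√(1−ζ²)) = 37%, ζ = −ln(0.37)/√(π²+ln²(0.37)) = 0.3017.
Characteristic equation s² + 7.4s + 1.9K_p = 0 gives ζ = 7.4/(2√(1.9K_p)).
Setting ζ = 0.3017: √(1.9K_p) = 7.4/(2·0.3017) = 12.26, so K_p = 150.4/1.9 = 79.1.

K_p = 79.1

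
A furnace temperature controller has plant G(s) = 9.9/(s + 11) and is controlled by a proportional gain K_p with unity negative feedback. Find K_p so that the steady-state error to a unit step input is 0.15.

K_p = 6.3

For a type-0 loop with proportional control, e_ss = 1/(1 + K_p·G(0)).
G(0) = 0.9. Require 1/(1 + K_p·0.9) = 0.15, so 1 + 0.9·K_p = 6.667.
K_p = (6.667 − 1)/0.9 = 6.3.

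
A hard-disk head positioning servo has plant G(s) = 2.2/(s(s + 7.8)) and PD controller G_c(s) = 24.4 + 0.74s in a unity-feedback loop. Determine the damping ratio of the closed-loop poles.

ζ = 0.643

Forward path: (24.4 + 0.74s)·2.2/(s(s+7.8)). The closed-loop characteristic equation is s² + (7.8 + 2.2·0.74)s + 2.2·24.4 = 0.
That is s² + 9.428s + 53.68 = 0, so ω_n = 7.327 rad/s and ζ = 9.428/(2·7.327) = 0.6434.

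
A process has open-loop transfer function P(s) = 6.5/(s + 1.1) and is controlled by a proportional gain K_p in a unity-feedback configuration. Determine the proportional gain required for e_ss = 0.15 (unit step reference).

The loop is type 0, so e_ss(step) = 1/(1 + K_pos) with K_pos = K_p·P(0).
P(0) = 5.909. Require 1/(1 + K_p·5.909) = 0.15, so 1 + 5.909·K_p = 6.667.
K_p = (6.667 − 1)/5.909 = 0.959.

K_p = 0.959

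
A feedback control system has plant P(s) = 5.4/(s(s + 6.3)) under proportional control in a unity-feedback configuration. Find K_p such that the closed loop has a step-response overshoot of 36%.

From %OS = 100·exp(−πζ/√(1−ζ²)) = 36%, ζ = −ln(0.36)/√(π²+ln²(0.36)) = 0.3093.
Characteristic equation s² + 6.3s + 5.4K_p = 0 gives ζ = 6.3/(2√(5.4K_p)).
Setting ζ = 0.3093: √(5.4K_p) = 6.3/(2·0.3093) = 10.19, so K_p = 103.7/5.4 = 19.2.

K_p = 19.2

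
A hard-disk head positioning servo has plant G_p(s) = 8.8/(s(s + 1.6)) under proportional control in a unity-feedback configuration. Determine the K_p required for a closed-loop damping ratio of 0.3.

Closed-loop characteristic equation: s² + 1.6s + K_p·8.8 = 0.
So ω_n = √(8.8K_p) and 2ζω_n = 1.6, giving ζ = 1.6/(2√(8.8K_p)).
Setting ζ = 0.3: √(8.8K_p) = 1.6/(2·0.3) = 2.667, so K_p = 7.111/8.8 = 0.808.

K_p = 0.808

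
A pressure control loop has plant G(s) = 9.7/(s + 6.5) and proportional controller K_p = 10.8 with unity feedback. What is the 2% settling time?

T_s ≈ 0.036 s

Closed-loop transfer function: T(s) = K_p·G(s)/(1 + K_p·G(s)) = 104.8/(s + 6.5 + 104.8) = 104.8/(s + 111.3).
Time constant τ = 1/111.3 = 0.008988 s, so the 2% settling time is about 4τ = 0.036 s.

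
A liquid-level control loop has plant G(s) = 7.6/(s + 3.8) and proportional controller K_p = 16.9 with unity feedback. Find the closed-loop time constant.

τ = 0.00756 s

Closed-loop transfer function: T(s) = K_p·G(s)/(1 + K_p·G(s)) = 128.4/(s + 3.8 + 128.4) = 128.4/(s + 132.2).
Time constant τ = 1/132.2 = 0.00756 s.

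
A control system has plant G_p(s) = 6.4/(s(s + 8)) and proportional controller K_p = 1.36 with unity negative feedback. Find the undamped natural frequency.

ω_n = 2.95 rad/s

With unity feedback the closed-loop characteristic equation is s² + 8s + 1.36·6.4 = s² + 8s + 8.704 = 0.
So ω_n² = 8.704 ⇒ ω_n = 2.95 rad/s, and ζ = 8/(2ω_n) = 1.36.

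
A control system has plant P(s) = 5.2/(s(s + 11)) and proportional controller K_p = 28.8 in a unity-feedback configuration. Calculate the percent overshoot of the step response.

20.6%

Closed-loop characteristic equation: s² + 11s + 149.8 = 0, so ω_n = 12.24 rad/s and ζ = 11/(2·12.24) = 0.4494.
%OS = 100·exp(−πζ/√(1−ζ²)) = 100·exp(−π·0.4494/√0.798) = 20.6%.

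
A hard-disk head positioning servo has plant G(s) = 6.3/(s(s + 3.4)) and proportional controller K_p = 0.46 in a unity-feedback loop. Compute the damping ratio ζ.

1 + K_p·G(s) = 0 gives s² + 3.4s + 2.898 = 0.
Matching s² + 2ζω_n s + ω_n²: ω_n = √2.898 = 1.702 rad/s and 2ζω_n = 3.4, so ζ = 3.4/(2·1.702) = 0.999.

ζ = 0.999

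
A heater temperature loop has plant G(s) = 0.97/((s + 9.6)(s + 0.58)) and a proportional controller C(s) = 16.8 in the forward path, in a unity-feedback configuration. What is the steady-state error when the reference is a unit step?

0.255

The loop is type 0. Static position error constant K_pos = C(0)·G(0) = 16.8·0.1742 = 2.927.
Steady-state error to a unit step: e_ss = 1/(1+K_pos) = 1/3.927 = 0.255.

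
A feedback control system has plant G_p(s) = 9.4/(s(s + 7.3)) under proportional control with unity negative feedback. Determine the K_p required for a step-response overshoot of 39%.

From %OS = 100·exp(−πζ/√(1−ζ²)) = 39%, ζ = −ln(0.39)/√(π²+ln²(0.39)) = 0.2871.
Characteristic equation s² + 7.3s + 9.4K_p = 0 gives ζ = 7.3/(2√(9.4K_p)).
Setting ζ = 0.2871: √(9.4K_p) = 7.3/(2·0.2871) = 12.71, so K_p = 161.6/9.4 = 17.2.

K_p = 17.2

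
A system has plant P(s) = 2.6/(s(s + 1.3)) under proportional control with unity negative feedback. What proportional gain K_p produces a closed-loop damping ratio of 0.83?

Closed-loop characteristic equation: s² + 1.3s + K_p·2.6 = 0.
So ω_n = √(2.6K_p) and 2ζω_n = 1.3, giving ζ = 1.3/(2√(2.6K_p)).
Setting ζ = 0.83: √(2.6K_p) = 1.3/(2·0.83) = 0.7831, so K_p = 0.6133/2.6 = 0.236.

K_p = 0.236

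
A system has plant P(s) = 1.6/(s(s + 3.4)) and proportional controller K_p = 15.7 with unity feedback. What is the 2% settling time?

The closed-loop denominator s² + 3.4s + 25.12 gives ω_n = √25.12 = 5.012 and ζ = 3.4/(2ω_n) = 0.3392.
2% settling time T_s ≈ 4/(ζω_n) = 4/1.7 = 2.35 s.

T_s ≈ 2.35 s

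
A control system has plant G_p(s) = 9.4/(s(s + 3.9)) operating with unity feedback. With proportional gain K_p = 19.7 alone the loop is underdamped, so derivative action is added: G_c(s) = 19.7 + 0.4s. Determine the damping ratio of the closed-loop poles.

Forward path: (19.7 + 0.4s)·9.4/(s(s+3.9)). The closed-loop characteristic equation is s² + (3.9 + 9.4·0.4)s + 9.4·19.7 = 0.
That is s² + 7.66s + 185.2 = 0, so ω_n = 13.61 rad/s and ζ = 7.66/(2·13.61) = 0.2815.

ζ = 0.281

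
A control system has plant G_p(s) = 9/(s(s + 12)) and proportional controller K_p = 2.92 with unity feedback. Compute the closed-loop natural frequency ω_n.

1 + K_p·G_p(s) = 0 gives s² + 12s + 26.28 = 0.
So ω_n² = 26.28 ⇒ ω_n = 5.126 rad/s, and ζ = 12/(2ω_n) = 1.17.

ω_n = 5.13 rad/s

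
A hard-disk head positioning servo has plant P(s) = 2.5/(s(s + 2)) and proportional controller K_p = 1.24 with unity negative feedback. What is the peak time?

The closed-loop denominator s² + 2s + 3.1 gives ω_n = √3.1 = 1.761 and ζ = 2/(2ω_n) = 0.568.
Damped frequency ω_d = ω_n√(1−ζ²) = 1.449 rad/s, so peak time T_p = π/ω_d = 2.17 s.

T_p = 2.17 s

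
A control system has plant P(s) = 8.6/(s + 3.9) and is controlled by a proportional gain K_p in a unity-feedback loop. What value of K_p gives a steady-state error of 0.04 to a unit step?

Steady-state error for a unit step on this type-0 loop is 1/(1 + K_p·P(0)).
P(0) = 2.205. Require 1/(1 + K_p·2.205) = 0.04, so 1 + 2.205·K_p = 25.
K_p = (25 − 1)/2.205 = 10.9.

K_p = 10.9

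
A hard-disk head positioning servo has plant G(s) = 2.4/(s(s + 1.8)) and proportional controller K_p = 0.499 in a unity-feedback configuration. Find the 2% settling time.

Closed-loop characteristic equation: s² + 1.8s + 1.198 = 0, so ω_n = 1.094 rad/s and ζ = 1.8/(2·1.094) = 0.8224.
2% settling time T_s ≈ 4/(ζω_n) = 4/0.9 = 4.44 s.

T_s ≈ 4.44 s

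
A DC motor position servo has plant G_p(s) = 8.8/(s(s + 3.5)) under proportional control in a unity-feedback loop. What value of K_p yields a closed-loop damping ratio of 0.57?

Closed-loop characteristic equation: s² + 3.5s + K_p·8.8 = 0.
So ω_n = √(8.8K_p) and 2ζω_n = 3.5, giving ζ = 3.5/(2√(8.8K_p)).
Setting ζ = 0.57: √(8.8K_p) = 3.5/(2·0.57) = 3.07, so K_p = 9.426/8.8 = 1.07.

K_p = 1.07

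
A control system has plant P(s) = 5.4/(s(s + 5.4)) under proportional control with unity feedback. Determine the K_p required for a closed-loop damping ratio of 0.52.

Closed-loop characteristic equation: s² + 5.4s + K_p·5.4 = 0.
So ω_n = √(5.4K_p) and 2ζω_n = 5.4, giving ζ = 5.4/(2√(5.4K_p)).
Setting ζ = 0.52: √(5.4K_p) = 5.4/(2·0.52) = 5.192, so K_p = 26.96/5.4 = 4.99.

K_p = 4.99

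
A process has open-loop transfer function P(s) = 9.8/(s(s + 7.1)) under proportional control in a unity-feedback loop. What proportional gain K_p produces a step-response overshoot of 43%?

From %OS = 100·exp(−πζ/√(1−ζ²)) = 43%, ζ = −ln(0.43)/√(π²+ln²(0.43)) = 0.2594.
Characteristic equation s² + 7.1s + 9.8K_p = 0 gives ζ = 7.1/(2√(9.8K_p)).
Setting ζ = 0.2594: √(9.8K_p) = 7.1/(2·0.2594) = 13.68, so K_p = 187.2/9.8 = 19.1.

K_p = 19.1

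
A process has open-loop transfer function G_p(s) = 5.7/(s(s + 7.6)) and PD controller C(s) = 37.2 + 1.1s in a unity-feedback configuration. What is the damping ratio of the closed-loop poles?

Forward path: (37.2 + 1.1s)·5.7/(s(s+7.6)). The closed-loop characteristic equation is s² + (7.6 + 5.7·1.1)s + 5.7·37.2 = 0.
That is s² + 13.87s + 212 = 0, so ω_n = 14.56 rad/s and ζ = 13.87/(2·14.56) = 0.4763.

ζ = 0.476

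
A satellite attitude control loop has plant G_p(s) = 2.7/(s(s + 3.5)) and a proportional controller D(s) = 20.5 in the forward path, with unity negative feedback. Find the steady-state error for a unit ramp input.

0.0632

The loop has one pole at the origin (type 1). Velocity error constant K_v = lim_{s→0} s·D(s)G_p(s) = 20.5·2.7/3.5 = 15.81.
Steady-state error to a unit ramp: e_ss = 1/K_v = 0.0632.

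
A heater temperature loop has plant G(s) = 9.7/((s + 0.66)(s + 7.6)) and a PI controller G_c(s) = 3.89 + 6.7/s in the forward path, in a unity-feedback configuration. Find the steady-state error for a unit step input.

The open loop G_c(s)G(s) has a pole at the origin (type 1), so the static position error constant is infinite and e_ss = 1/(1+∞) = 0.

0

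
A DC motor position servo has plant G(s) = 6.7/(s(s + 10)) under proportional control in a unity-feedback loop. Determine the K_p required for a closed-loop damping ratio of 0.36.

Closed-loop characteristic equation: s² + 10s + K_p·6.7 = 0.
So ω_n = √(6.7K_p) and 2ζω_n = 10, giving ζ = 10/(2√(6.7K_p)).
Setting ζ = 0.36: √(6.7K_p) = 10/(2·0.36) = 13.89, so K_p = 192.9/6.7 = 28.8.

K_p = 28.8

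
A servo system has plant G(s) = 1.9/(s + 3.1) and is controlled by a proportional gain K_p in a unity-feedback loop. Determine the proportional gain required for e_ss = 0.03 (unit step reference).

For a type-0 loop with proportional control, e_ss = 1/(1 + K_p·G(0)).
G(0) = 0.6129. Require 1/(1 + K_p·0.6129) = 0.03, so 1 + 0.6129·K_p = 33.33.
K_p = (33.33 − 1)/0.6129 = 52.8.

K_p = 52.8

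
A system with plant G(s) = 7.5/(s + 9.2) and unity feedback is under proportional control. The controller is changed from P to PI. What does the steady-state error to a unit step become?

0

The integrator makes K_pos = lim_{s→0} C(s)G(s) infinite, so e_ss = 1/(1+K_pos) = 0.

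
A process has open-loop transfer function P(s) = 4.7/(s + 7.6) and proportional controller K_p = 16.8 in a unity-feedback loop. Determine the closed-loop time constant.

τ = 0.0116 s

Closed-loop transfer function: T(s) = K_p·P(s)/(1 + K_p·P(s)) = 78.96/(s + 7.6 + 78.96) = 78.96/(s + 86.56).
Time constant τ = 1/86.56 = 0.0116 s.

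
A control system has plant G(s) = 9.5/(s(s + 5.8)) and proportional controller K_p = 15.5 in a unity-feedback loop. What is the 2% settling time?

The closed-loop denominator s² + 5.8s + 147.2 gives ω_n = √147.2 = 12.13 and ζ = 5.8/(2ω_n) = 0.239.
2% settling time T_s ≈ 4/(ζω_n) = 4/2.9 = 1.38 s.

T_s ≈ 1.38 s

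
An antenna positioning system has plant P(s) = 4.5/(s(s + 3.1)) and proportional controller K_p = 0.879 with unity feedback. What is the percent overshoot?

From 1 + K_pP(s) = 0: s² + 3.1s + 3.955 = 0 ⇒ ω_n = 1.989, ζ = 0.7793.
%OS = 100·exp(−πζ/√(1−ζ²)) = 100·exp(−π·0.7793/√0.3926) = 2.01%.

2.01%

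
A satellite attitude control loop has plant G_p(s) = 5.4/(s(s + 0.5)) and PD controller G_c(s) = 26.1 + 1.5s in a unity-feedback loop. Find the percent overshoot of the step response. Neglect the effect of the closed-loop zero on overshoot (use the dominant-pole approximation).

Forward path: (26.1 + 1.5s)·5.4/(s(s+0.5)). The closed-loop characteristic equation is s² + (0.5 + 5.4·1.5)s + 5.4·26.1 = 0.
That is s² + 8.6s + 140.9 = 0, so ω_n = 11.87 rad/s and ζ = 8.6/(2·11.87) = 0.3622.
%OS = 100·exp(−πζ/√(1−ζ²)) = 29.5%.

29.5%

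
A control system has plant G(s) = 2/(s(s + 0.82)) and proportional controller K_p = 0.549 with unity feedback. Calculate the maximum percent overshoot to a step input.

26.3%

The closed-loop denominator s² + 0.82s + 1.098 gives ω_n = √1.098 = 1.048 and ζ = 0.82/(2ω_n) = 0.3913.
%OS = 100·exp(−πζ/√(1−ζ²)) = 100·exp(−π·0.3913/√0.8469) = 26.3%.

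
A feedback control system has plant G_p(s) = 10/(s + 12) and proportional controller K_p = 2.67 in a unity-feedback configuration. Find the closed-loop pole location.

s = -38.7

Closed-loop transfer function: T(s) = K_p·G_p(s)/(1 + K_p·G_p(s)) = 26.7/(s + 12 + 26.7) = 26.7/(s + 38.7).
The closed-loop pole is at s = −38.7.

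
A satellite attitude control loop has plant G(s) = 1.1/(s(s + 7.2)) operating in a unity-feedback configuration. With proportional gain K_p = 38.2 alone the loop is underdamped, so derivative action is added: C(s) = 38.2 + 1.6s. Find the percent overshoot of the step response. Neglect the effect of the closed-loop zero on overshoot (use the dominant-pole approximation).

4.96%

Forward path: (38.2 + 1.6s)·1.1/(s(s+7.2)). The closed-loop characteristic equation is s² + (7.2 + 1.1·1.6)s + 1.1·38.2 = 0.
That is s² + 8.96s + 42.02 = 0, so ω_n = 6.482 rad/s and ζ = 8.96/(2·6.482) = 0.6911.
%OS = 100·exp(−πζ/√(1−ζ²)) = 4.96%.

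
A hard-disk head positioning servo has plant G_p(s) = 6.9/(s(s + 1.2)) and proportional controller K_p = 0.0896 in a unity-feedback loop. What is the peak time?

Closed-loop characteristic equation: s² + 1.2s + 0.6182 = 0, so ω_n = 0.7863 rad/s and ζ = 1.2/(2·0.7863) = 0.7631.
Damped frequency ω_d = ω_n√(1−ζ²) = 0.5082 rad/s, so peak time T_p = π/ω_d = 6.18 s.

T_p = 6.18 s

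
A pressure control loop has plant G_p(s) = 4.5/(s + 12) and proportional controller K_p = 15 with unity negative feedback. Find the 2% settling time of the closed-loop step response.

T_s ≈ 0.0503 s

Closed-loop transfer function: T(s) = K_p·G_p(s)/(1 + K_p·G_p(s)) = 67.5/(s + 12 + 67.5) = 67.5/(s + 79.5).
Time constant τ = 1/79.5 = 0.01258 s, so the 2% settling time is about 4τ = 0.0503 s.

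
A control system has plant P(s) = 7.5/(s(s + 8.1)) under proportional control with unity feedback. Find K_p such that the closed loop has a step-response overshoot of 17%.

From %OS = 100·exp(−πζ/√(1−ζ²)) = 17%, ζ = −ln(0.17)/√(π²+ln²(0.17)) = 0.4913.
Characteristic equation s² + 8.1s + 7.5K_p = 0 gives ζ = 8.1/(2√(7.5K_p)).
Setting ζ = 0.4913: √(7.5K_p) = 8.1/(2·0.4913) = 8.244, so K_p = 67.96/7.5 = 9.06.

K_p = 9.06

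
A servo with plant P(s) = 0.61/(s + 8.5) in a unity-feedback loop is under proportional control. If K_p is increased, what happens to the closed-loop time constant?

Closed-loop pole is at s = −(8.5+K_p·0.61); larger K_p moves it further left, so τ = 1/(8.5+K_p·0.61) decreases.

decrease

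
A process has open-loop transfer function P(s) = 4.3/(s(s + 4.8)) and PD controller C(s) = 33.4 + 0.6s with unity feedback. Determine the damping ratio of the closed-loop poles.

Forward path: (33.4 + 0.6s)·4.3/(s(s+4.8)). The closed-loop characteristic equation is s² + (4.8 + 4.3·0.6)s + 4.3·33.4 = 0.
That is s² + 7.38s + 143.6 = 0, so ω_n = 11.98 rad/s and ζ = 7.38/(2·11.98) = 0.3079.

ζ = 0.308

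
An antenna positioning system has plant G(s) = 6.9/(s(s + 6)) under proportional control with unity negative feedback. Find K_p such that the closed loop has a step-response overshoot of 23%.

K_p = 7.26

From %OS = 100·exp(−πζ/√(1−ζ²)) = 23%, ζ = −ln(0.23)/√(π²+ln²(0.23)) = 0.4237.
Characteristic equation s² + 6s + 6.9K_p = 0 gives ζ = 6/(2√(6.9K_p)).
Setting ζ = 0.4237: √(6.9K_p) = 6/(2·0.4237) = 7.08, so K_p = 50.12/6.9 = 7.26.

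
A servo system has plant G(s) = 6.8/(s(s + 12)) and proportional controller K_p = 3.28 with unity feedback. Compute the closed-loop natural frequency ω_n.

ω_n = 4.72 rad/s

1 + K_p·G(s) = 0 gives s² + 12s + 22.3 = 0.
So ω_n² = 22.3 ⇒ ω_n = 4.723 rad/s, and ζ = 12/(2ω_n) = 1.27.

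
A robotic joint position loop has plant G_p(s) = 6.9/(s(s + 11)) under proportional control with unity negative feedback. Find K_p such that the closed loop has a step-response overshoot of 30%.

From %OS = 100·exp(−πζ/√(1−ζ²)) = 30%, ζ = −ln(0.3)/√(π²+ln²(0.3)) = 0.3579.
Characteristic equation s² + 11s + 6.9K_p = 0 gives ζ = 11/(2√(6.9K_p)).
Setting ζ = 0.3579: √(6.9K_p) = 11/(2·0.3579) = 15.37, so K_p = 236.2/6.9 = 34.2.

K_p = 34.2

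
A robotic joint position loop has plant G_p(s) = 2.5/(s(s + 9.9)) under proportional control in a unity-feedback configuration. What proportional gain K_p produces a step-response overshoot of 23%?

From %OS = 100·exp(−πζ/√(1−ζ²)) = 23%, ζ = −ln(0.23)/√(π²+ln²(0.23)) = 0.4237.
Characteristic equation s² + 9.9s + 2.5K_p = 0 gives ζ = 9.9/(2√(2.5K_p)).
Setting ζ = 0.4237: √(2.5K_p) = 9.9/(2·0.4237) = 11.68, so K_p = 136.5/2.5 = 54.6.

K_p = 54.6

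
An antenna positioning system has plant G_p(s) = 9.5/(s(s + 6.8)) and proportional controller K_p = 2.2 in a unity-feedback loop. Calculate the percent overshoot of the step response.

From 1 + K_pG_p(s) = 0: s² + 6.8s + 20.9 = 0 ⇒ ω_n = 4.572, ζ = 0.7437.
%OS = 100·exp(−πζ/√(1−ζ²)) = 100·exp(−π·0.7437/√0.4469) = 3.03%.

3.03%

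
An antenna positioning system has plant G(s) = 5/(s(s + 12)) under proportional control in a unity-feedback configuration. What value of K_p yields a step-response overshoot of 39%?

From %OS = 100·exp(−πζ/√(1−ζ²)) = 39%, ζ = −ln(0.39)/√(π²+ln²(0.39)) = 0.2871.
Characteristic equation s² + 12s + 5K_p = 0 gives ζ = 12/(2√(5K_p)).
Setting ζ = 0.2871: √(5K_p) = 12/(2·0.2871) = 20.9, so K_p = 436.7/5 = 87.3.

K_p = 87.3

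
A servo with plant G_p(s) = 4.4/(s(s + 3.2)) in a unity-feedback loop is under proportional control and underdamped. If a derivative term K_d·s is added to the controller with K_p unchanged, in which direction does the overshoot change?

With PD the characteristic equation becomes s² + (a + K·K_d)s + K·K_p = 0; the damping term grows, ζ rises, overshoot falls.

decrease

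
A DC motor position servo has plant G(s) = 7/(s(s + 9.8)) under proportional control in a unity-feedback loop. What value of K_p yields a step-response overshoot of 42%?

From %OS = 100·exp(−πζ/√(1−ζ²)) = 42%, ζ = −ln(0.42)/√(π²+ln²(0.42)) = 0.2662.
Characteristic equation s² + 9.8s + 7K_p = 0 gives ζ = 9.8/(2√(7K_p)).
Setting ζ = 0.2662: √(7K_p) = 9.8/(2·0.2662) = 18.41, so K_p = 338.9/7 = 48.4.

K_p = 48.4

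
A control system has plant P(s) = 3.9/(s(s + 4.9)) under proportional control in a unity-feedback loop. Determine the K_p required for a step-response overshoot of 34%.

K_p = 14.6

From %OS = 100·exp(−πζ/√(1−ζ²)) = 34%, ζ = −ln(0.34)/√(π²+ln²(0.34)) = 0.3248.
Characteristic equation s² + 4.9s + 3.9K_p = 0 gives ζ = 4.9/(2√(3.9K_p)).
Setting ζ = 0.3248: √(3.9K_p) = 4.9/(2·0.3248) = 7.544, so K_p = 56.91/3.9 = 14.6.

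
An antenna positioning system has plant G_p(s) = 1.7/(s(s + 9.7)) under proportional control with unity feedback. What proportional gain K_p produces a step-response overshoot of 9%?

K_p = 37.4

From %OS = 100·exp(−πζ/√(1−ζ²)) = 9%, ζ = −ln(0.09)/√(π²+ln²(0.09)) = 0.6083.
Characteristic equation s² + 9.7s + 1.7K_p = 0 gives ζ = 9.7/(2√(1.7K_p)).
Setting ζ = 0.6083: √(1.7K_p) = 9.7/(2·0.6083) = 7.973, so K_p = 63.56/1.7 = 37.4.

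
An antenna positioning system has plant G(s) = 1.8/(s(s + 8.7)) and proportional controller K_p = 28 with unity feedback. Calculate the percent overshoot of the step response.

From 1 + K_pG(s) = 0: s² + 8.7s + 50.4 = 0 ⇒ ω_n = 7.099, ζ = 0.6127.
%OS = 100·exp(−πζ/√(1−ζ²)) = 100·exp(−π·0.6127/√0.6246) = 8.75%.

8.75%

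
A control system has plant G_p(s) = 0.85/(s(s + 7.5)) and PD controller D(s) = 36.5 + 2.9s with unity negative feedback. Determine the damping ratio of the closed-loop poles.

ζ = 0.895

Forward path: (36.5 + 2.9s)·0.85/(s(s+7.5)). The closed-loop characteristic equation is s² + (7.5 + 0.85·2.9)s + 0.85·36.5 = 0.
That is s² + 9.965s + 31.02 = 0, so ω_n = 5.57 rad/s and ζ = 9.965/(2·5.57) = 0.8945.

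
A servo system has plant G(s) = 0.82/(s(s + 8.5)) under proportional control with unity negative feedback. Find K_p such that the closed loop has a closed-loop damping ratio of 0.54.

K_p = 75.5

Closed-loop characteristic equation: s² + 8.5s + K_p·0.82 = 0.
So ω_n = √(0.82K_p) and 2ζω_n = 8.5, giving ζ = 8.5/(2√(0.82K_p)).
Setting ζ = 0.54: √(0.82K_p) = 8.5/(2·0.54) = 7.87, so K_p = 61.94/0.82 = 75.5.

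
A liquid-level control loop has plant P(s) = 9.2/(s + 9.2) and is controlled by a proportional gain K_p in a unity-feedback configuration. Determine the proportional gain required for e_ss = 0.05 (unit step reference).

Steady-state error for a unit step on this type-0 loop is 1/(1 + K_p·P(0)).
P(0) = 1. Require 1/(1 + K_p·1) = 0.05, so 1 + 1·K_p = 20.
K_p = (20 − 1)/1 = 19.

K_p = 19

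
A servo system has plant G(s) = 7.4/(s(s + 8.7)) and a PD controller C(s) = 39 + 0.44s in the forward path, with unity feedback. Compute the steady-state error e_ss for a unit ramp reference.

0.0301

The loop has one pole at the origin (type 1). Velocity error constant K_v = lim_{s→0} s·C(s)G(s) = 39·7.4/8.7 = 33.17.
Steady-state error to a unit ramp: e_ss = 1/K_v = 0.0301.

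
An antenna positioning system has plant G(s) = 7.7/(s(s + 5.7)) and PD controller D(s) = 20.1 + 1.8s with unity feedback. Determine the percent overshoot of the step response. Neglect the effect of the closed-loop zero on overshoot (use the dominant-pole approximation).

1.84%

Forward path: (20.1 + 1.8s)·7.7/(s(s+5.7)). The closed-loop characteristic equation is s² + (5.7 + 7.7·1.8)s + 7.7·20.1 = 0.
That is s² + 19.56s + 154.8 = 0, so ω_n = 12.44 rad/s and ζ = 19.56/(2·12.44) = 0.7861.
%OS = 100·exp(−πζ/√(1−ζ²)) = 1.84%.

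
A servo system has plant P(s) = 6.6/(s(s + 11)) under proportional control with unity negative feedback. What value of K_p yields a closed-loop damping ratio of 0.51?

Closed-loop characteristic equation: s² + 11s + K_p·6.6 = 0.
So ω_n = √(6.6K_p) and 2ζω_n = 11, giving ζ = 11/(2√(6.6K_p)).
Setting ζ = 0.51: √(6.6K_p) = 11/(2·0.51) = 10.78, so K_p = 116.3/6.6 = 17.6.

K_p = 17.6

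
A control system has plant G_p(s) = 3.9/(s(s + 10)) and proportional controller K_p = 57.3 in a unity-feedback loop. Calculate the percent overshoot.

The closed-loop denominator s² + 10s + 223.5 gives ω_n = √223.5 = 14.95 and ζ = 10/(2ω_n) = 0.3345.
%OS = 100·exp(−πζ/√(1−ζ²)) = 100·exp(−π·0.3345/√0.8881) = 32.8%.

32.8%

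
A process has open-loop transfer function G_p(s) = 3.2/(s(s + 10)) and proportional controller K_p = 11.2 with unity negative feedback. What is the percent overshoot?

0.847%

The closed-loop denominator s² + 10s + 35.84 gives ω_n = √35.84 = 5.987 and ζ = 10/(2ω_n) = 0.8352.
%OS = 100·exp(−πζ/√(1−ζ²)) = 100·exp(−π·0.8352/√0.3025) = 0.847%.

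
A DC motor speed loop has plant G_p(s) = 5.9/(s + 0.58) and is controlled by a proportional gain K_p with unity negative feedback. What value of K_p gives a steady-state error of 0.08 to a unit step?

The loop is type 0, so e_ss(step) = 1/(1 + K_pos) with K_pos = K_p·G_p(0).
G_p(0) = 10.17. Require 1/(1 + K_p·10.17) = 0.08, so 1 + 10.17·K_p = 12.5.
K_p = (12.5 − 1)/10.17 = 1.13.

K_p = 1.13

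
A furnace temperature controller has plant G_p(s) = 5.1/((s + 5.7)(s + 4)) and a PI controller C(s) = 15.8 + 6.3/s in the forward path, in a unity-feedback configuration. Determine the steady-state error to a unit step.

The open loop C(s)G_p(s) has a pole at the origin (type 1), so the static position error constant is infinite and e_ss = 1/(1+∞) = 0.

0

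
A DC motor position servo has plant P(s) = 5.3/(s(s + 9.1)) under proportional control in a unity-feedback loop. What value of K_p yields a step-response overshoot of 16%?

K_p = 15.4

From %OS = 100·exp(−πζ/√(1−ζ²)) = 16%, ζ = −ln(0.16)/√(π²+ln²(0.16)) = 0.5039.
Characteristic equation s² + 9.1s + 5.3K_p = 0 gives ζ = 9.1/(2√(5.3K_p)).
Setting ζ = 0.5039: √(5.3K_p) = 9.1/(2·0.5039) = 9.03, so K_p = 81.54/5.3 = 15.4.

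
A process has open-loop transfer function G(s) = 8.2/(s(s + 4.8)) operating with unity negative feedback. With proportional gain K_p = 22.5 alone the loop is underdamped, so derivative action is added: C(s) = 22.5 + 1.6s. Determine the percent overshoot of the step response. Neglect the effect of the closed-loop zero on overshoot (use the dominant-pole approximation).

6.35%

Forward path: (22.5 + 1.6s)·8.2/(s(s+4.8)). The closed-loop characteristic equation is s² + (4.8 + 8.2·1.6)s + 8.2·22.5 = 0.
That is s² + 17.92s + 184.5 = 0, so ω_n = 13.58 rad/s and ζ = 17.92/(2·13.58) = 0.6596.
%OS = 100·exp(−πζ/√(1−ζ²)) = 6.35%.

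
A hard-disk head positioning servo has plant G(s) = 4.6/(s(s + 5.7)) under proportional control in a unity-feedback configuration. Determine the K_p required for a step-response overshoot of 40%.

K_p = 22.5

From %OS = 100·exp(−πζ/√(1−ζ²)) = 40%, ζ = −ln(0.4)/√(π²+ln²(0.4)) = 0.28.
Characteristic equation s² + 5.7s + 4.6K_p = 0 gives ζ = 5.7/(2√(4.6K_p)).
Setting ζ = 0.28: √(4.6K_p) = 5.7/(2·0.28) = 10.18, so K_p = 103.6/4.6 = 22.5.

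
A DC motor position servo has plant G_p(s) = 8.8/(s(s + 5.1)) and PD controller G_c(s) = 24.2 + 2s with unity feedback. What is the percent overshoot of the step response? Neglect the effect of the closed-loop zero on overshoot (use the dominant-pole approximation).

Forward path: (24.2 + 2s)·8.8/(s(s+5.1)). The closed-loop characteristic equation is s² + (5.1 + 8.8·2)s + 8.8·24.2 = 0.
That is s² + 22.7s + 213 = 0, so ω_n = 14.59 rad/s and ζ = 22.7/(2·14.59) = 0.7778.
%OS = 100·exp(−πζ/√(1−ζ²)) = 2.05%.

2.05%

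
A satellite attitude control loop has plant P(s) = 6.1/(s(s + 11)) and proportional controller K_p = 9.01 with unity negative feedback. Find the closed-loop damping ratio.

With unity feedback the closed-loop characteristic equation is s² + 11s + 9.01·6.1 = s² + 11s + 54.96 = 0.
Matching s² + 2ζω_n s + ω_n²: ω_n = √54.96 = 7.414 rad/s and 2ζω_n = 11, so ζ = 11/(2·7.414) = 0.742.

ζ = 0.742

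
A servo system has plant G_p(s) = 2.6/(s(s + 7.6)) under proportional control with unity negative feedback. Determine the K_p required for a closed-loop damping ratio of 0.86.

Closed-loop characteristic equation: s² + 7.6s + K_p·2.6 = 0.
So ω_n = √(2.6K_p) and 2ζω_n = 7.6, giving ζ = 7.6/(2√(2.6K_p)).
Setting ζ = 0.86: √(2.6K_p) = 7.6/(2·0.86) = 4.419, so K_p = 19.52/2.6 = 7.51.

K_p = 7.51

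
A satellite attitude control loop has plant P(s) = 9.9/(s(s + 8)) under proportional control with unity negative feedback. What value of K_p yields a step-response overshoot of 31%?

K_p = 13.2

From %OS = 100·exp(−πζ/√(1−ζ²)) = 31%, ζ = −ln(0.31)/√(π²+ln²(0.31)) = 0.3493.
Characteristic equation s² + 8s + 9.9K_p = 0 gives ζ = 8/(2√(9.9K_p)).
Setting ζ = 0.3493: √(9.9K_p) = 8/(2·0.3493) = 11.45, so K_p = 131.1/9.9 = 13.2.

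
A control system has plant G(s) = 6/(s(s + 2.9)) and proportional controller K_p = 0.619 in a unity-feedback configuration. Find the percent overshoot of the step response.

2.76%

Closed-loop characteristic equation: s² + 2.9s + 3.714 = 0, so ω_n = 1.927 rad/s and ζ = 2.9/(2·1.927) = 0.7524.
%OS = 100·exp(−πζ/√(1−ζ²)) = 100·exp(−π·0.7524/√0.4339) = 2.76%.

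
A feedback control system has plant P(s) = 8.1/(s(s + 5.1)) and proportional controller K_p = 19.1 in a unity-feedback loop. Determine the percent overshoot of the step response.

51.8%

Closed-loop characteristic equation: s² + 5.1s + 154.7 = 0, so ω_n = 12.44 rad/s and ζ = 5.1/(2·12.44) = 0.205.
%OS = 100·exp(−πζ/√(1−ζ²)) = 100·exp(−π·0.205/√0.958) = 51.8%.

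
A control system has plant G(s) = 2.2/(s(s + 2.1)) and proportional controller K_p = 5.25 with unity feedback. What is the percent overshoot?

36%

Closed-loop characteristic equation: s² + 2.1s + 11.55 = 0, so ω_n = 3.399 rad/s and ζ = 2.1/(2·3.399) = 0.309.
%OS = 100·exp(−πζ/√(1−ζ²)) = 100·exp(−π·0.309/√0.9045) = 36%.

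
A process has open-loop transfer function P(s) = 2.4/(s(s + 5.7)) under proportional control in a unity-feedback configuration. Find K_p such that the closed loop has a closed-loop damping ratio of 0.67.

K_p = 7.54

Closed-loop characteristic equation: s² + 5.7s + K_p·2.4 = 0.
So ω_n = √(2.4K_p) and 2ζω_n = 5.7, giving ζ = 5.7/(2√(2.4K_p)).
Setting ζ = 0.67: √(2.4K_p) = 5.7/(2·0.67) = 4.254, so K_p = 18.09/2.4 = 7.54.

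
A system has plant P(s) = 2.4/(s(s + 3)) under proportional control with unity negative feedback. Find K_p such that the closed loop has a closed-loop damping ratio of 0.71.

K_p = 1.86

Closed-loop characteristic equation: s² + 3s + K_p·2.4 = 0.
So ω_n = √(2.4K_p) and 2ζω_n = 3, giving ζ = 3/(2√(2.4K_p)).
Setting ζ = 0.71: √(2.4K_p) = 3/(2·0.71) = 2.113, so K_p = 4.463/2.4 = 1.86.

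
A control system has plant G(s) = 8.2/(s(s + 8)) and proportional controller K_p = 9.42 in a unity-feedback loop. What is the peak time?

T_p = 0.401 s

From 1 + K_pG(s) = 0: s² + 8s + 77.24 = 0 ⇒ ω_n = 8.789, ζ = 0.4551.
Damped frequency ω_d = ω_n√(1−ζ²) = 7.826 rad/s, so peak time T_p = π/ω_d = 0.401 s.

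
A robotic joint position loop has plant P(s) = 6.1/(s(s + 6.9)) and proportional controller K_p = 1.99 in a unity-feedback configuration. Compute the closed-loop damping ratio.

With unity feedback the closed-loop characteristic equation is s² + 6.9s + 1.99·6.1 = s² + 6.9s + 12.14 = 0.
So ω_n² = 12.14 ⇒ ω_n = 3.484 rad/s, and ζ = 6.9/(2ω_n) = 0.99.

ζ = 0.99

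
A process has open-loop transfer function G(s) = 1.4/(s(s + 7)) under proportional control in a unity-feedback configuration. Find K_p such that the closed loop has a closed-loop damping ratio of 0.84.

Closed-loop characteristic equation: s² + 7s + K_p·1.4 = 0.
So ω_n = √(1.4K_p) and 2ζω_n = 7, giving ζ = 7/(2√(1.4K_p)).
Setting ζ = 0.84: √(1.4K_p) = 7/(2·0.84) = 4.167, so K_p = 17.36/1.4 = 12.4.

K_p = 12.4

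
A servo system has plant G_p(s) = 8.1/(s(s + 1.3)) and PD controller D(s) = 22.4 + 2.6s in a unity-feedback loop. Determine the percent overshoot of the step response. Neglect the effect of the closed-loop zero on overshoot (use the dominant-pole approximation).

0.933%

Forward path: (22.4 + 2.6s)·8.1/(s(s+1.3)). The closed-loop characteristic equation is s² + (1.3 + 8.1·2.6)s + 8.1·22.4 = 0.
That is s² + 22.36s + 181.4 = 0, so ω_n = 13.47 rad/s and ζ = 22.36/(2·13.47) = 0.83.
%OS = 100·exp(−πζ/√(1−ζ²)) = 0.933%.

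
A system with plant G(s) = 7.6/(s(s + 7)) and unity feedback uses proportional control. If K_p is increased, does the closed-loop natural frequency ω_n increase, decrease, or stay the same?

ω_n = √(7.6·K_p), which grows with K_p.

increase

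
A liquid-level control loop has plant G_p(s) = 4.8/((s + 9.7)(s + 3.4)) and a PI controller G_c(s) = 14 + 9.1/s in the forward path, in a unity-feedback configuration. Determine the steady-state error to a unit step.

0

The open loop G_c(s)G_p(s) has a pole at the origin (type 1), so the static position error constant is infinite and e_ss = 1/(1+∞) = 0.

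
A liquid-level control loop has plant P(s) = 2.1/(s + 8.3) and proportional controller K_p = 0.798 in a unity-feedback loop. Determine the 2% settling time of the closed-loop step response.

Closed-loop transfer function: T(s) = K_p·P(s)/(1 + K_p·P(s)) = 1.676/(s + 8.3 + 1.676) = 1.676/(s + 9.976).
Time constant τ = 1/9.976 = 0.1002 s, so the 2% settling time is about 4τ = 0.401 s.

T_s ≈ 0.401 s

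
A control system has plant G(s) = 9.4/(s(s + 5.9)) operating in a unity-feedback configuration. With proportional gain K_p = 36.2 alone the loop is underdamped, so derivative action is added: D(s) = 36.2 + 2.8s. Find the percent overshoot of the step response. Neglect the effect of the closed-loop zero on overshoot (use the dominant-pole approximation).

0.358%

Forward path: (36.2 + 2.8s)·9.4/(s(s+5.9)). The closed-loop characteristic equation is s² + (5.9 + 9.4·2.8)s + 9.4·36.2 = 0.
That is s² + 32.22s + 340.3 = 0, so ω_n = 18.45 rad/s and ζ = 32.22/(2·18.45) = 0.8733.
%OS = 100·exp(−πζ/√(1−ζ²)) = 0.358%.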